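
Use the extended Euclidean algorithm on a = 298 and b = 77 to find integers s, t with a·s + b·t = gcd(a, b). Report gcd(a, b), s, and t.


Euclidean algorithm on (298, 77) — divide until remainder is 0:
  298 = 3 · 77 + 67
  77 = 1 · 67 + 10
  67 = 6 · 10 + 7
  10 = 1 · 7 + 3
  7 = 2 · 3 + 1
  3 = 3 · 1 + 0
gcd(298, 77) = 1.
Track Bezout coefficients alongside the remainders: start with r₀ = 298 = a·1 + b·0 (s = 1, t = 0) and r₁ = 77 = a·0 + b·1 (s = 0, t = 1); each new remainder r_{k+1} = r_{k-1} − q_k·r_k inherits s_{k+1} = s_{k-1} − q_k·s_k, t_{k+1} = t_{k-1} − q_k·t_k, so r_k = a·s_k + b·t_k at every step:
  q = 3: r = 67, s = 1 − 3·0 = 1, t = 0 − 3·1 = -3  (check: 298·1 + 77·(-3) = 67)
  q = 1: r = 10, s = 0 − 1·1 = -1, t = 1 − 1·(-3) = 4  (check: 298·(-1) + 77·4 = 10)
  q = 6: r = 7, s = 1 − 6·(-1) = 7, t = -3 − 6·4 = -27  (check: 298·7 + 77·(-27) = 7)
  q = 1: r = 3, s = -1 − 1·7 = -8, t = 4 − 1·(-27) = 31  (check: 298·(-8) + 77·31 = 3)
  q = 2: r = 1, s = 7 − 2·(-8) = 23, t = -27 − 2·31 = -89  (check: 298·23 + 77·(-89) = 1)
The row with r = 1 (the gcd) gives the Bezout coefficients s = 23, t = -89.
Result: 298 · (23) + 77 · (-89) = 1.

gcd(298, 77) = 1; s = 23, t = -89 (check: 298·23 + 77·(-89) = 1).


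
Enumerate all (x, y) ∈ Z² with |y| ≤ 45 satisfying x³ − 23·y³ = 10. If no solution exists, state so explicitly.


The equation is x³ - 23y³ = 10. For fixed y, x³ = 23·y³ + 10, so a solution requires the RHS to be a perfect cube.
Strategy: iterate y from -45 to 45, compute RHS = 23·y³ + 10, and check whether it is a (positive or negative) perfect cube.
Check small values of y:
  y = 0: RHS = 10 is not a perfect cube.
  y = 1: RHS = 33 is not a perfect cube.
  y = -1: RHS = -13 is not a perfect cube.
  y = 2: RHS = 194 is not a perfect cube.
  y = -2: RHS = -174 is not a perfect cube.
  y = 3: RHS = 631 is not a perfect cube.
  y = -3: RHS = -611 is not a perfect cube.
Continuing the search up to |y| = 45 finds no solutions either.
No (x, y) in the scanned range satisfies the equation.

No integer solutions with |y| ≤ 45.


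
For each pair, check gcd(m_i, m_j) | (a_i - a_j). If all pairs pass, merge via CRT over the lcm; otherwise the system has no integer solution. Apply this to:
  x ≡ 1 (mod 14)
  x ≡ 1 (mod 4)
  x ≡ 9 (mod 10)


Moduli 14, 4, 10 are not pairwise coprime, so CRT works modulo lcm(m_i) when all pairwise compatibility conditions hold.
Pairwise compatibility: gcd(m_i, m_j) must divide a_i - a_j for every pair.
Merge one congruence at a time:
  Start: x ≡ 1 (mod 14).
  Combine with x ≡ 1 (mod 4): gcd(14, 4) = 2; 1 - 1 = 0, which IS divisible by 2, so compatible.
    Write x = 1 + 14·t and substitute into x ≡ 1 (mod 4): 14·t ≡ 1 − 1 = 0 (mod 4).
    Divide the congruence (and modulus) by g = 2: 7·t ≡ 0 (mod 2).
    Reduce coefficients mod 2: 1·t ≡ 0 (mod 2).
    So t ≡ 0 (mod 2).
    Then x = 1 + 14·0 = 1, valid modulo lcm(14, 4) = 28: x ≡ 1 (mod 28).
  Combine with x ≡ 9 (mod 10): gcd(28, 10) = 2; 9 - 1 = 8, which IS divisible by 2, so compatible.
    Write x = 1 + 28·t and substitute into x ≡ 9 (mod 10): 28·t ≡ 9 − 1 = 8 (mod 10).
    Divide the congruence (and modulus) by g = 2: 14·t ≡ 4 (mod 5).
    Reduce coefficients mod 5: 4·t ≡ 4 (mod 5).
    The inverse of 4 mod 5 is 4 (since 4·4 = 16 = 3·5 + 1), so t ≡ 4·4 = 16 ≡ 1 (mod 5).
    Then x = 1 + 28·1 = 29, valid modulo lcm(28, 10) = 140: x ≡ 29 (mod 140).
Verify: 29 mod 14 = 1, 29 mod 4 = 1, 29 mod 10 = 9.

x ≡ 29 (mod 140).


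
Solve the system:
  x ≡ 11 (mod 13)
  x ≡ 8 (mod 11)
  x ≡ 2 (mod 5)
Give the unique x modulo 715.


Moduli 13, 11, 5 are pairwise coprime; by CRT there is a unique solution modulo M = 13 · 11 · 5 = 715.
Solve pairwise, accumulating the modulus:
  Start with x ≡ 11 (mod 13).
  Combine with x ≡ 8 (mod 11): since gcd(13, 11) = 1, we get a unique residue mod 143.
    Write x = 11 + 13·t and substitute into x ≡ 8 (mod 11): 13·t ≡ 8 − 11 = -3 (mod 11).
    Reduce coefficients mod 11: 2·t ≡ 8 (mod 11).
    The inverse of 2 mod 11 is 6 (since 2·6 = 12 = 1·11 + 1), so t ≡ 6·8 = 48 ≡ 4 (mod 11).
    Then x = 11 + 13·4 = 63, valid modulo lcm(13, 11) = 143: x ≡ 63 (mod 143).
  Combine with x ≡ 2 (mod 5): since gcd(143, 5) = 1, we get a unique residue mod 715.
    Write x = 63 + 143·t and substitute into x ≡ 2 (mod 5): 143·t ≡ 2 − 63 = -61 (mod 5).
    Reduce coefficients mod 5: 3·t ≡ 4 (mod 5).
    The inverse of 3 mod 5 is 2 (since 3·2 = 6 = 1·5 + 1), so t ≡ 2·4 = 8 ≡ 3 (mod 5).
    Then x = 63 + 143·3 = 492, valid modulo lcm(143, 5) = 715: x ≡ 492 (mod 715).
Verify: 492 mod 13 = 11 ✓, 492 mod 11 = 8 ✓, 492 mod 5 = 2 ✓.

x ≡ 492 (mod 715).


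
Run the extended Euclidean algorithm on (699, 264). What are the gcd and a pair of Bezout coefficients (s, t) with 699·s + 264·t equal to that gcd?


Euclidean algorithm on (699, 264) — divide until remainder is 0:
  699 = 2 · 264 + 171
  264 = 1 · 171 + 93
  171 = 1 · 93 + 78
  93 = 1 · 78 + 15
  78 = 5 · 15 + 3
  15 = 5 · 3 + 0
gcd(699, 264) = 3.
Track Bezout coefficients alongside the remainders: start with r₀ = 699 = a·1 + b·0 (s = 1, t = 0) and r₁ = 264 = a·0 + b·1 (s = 0, t = 1); each new remainder r_{k+1} = r_{k-1} − q_k·r_k inherits s_{k+1} = s_{k-1} − q_k·s_k, t_{k+1} = t_{k-1} − q_k·t_k, so r_k = a·s_k + b·t_k at every step:
  q = 2: r = 171, s = 1 − 2·0 = 1, t = 0 − 2·1 = -2  (check: 699·1 + 264·(-2) = 171)
  q = 1: r = 93, s = 0 − 1·1 = -1, t = 1 − 1·(-2) = 3  (check: 699·(-1) + 264·3 = 93)
  q = 1: r = 78, s = 1 − 1·(-1) = 2, t = -2 − 1·3 = -5  (check: 699·2 + 264·(-5) = 78)
  q = 1: r = 15, s = -1 − 1·2 = -3, t = 3 − 1·(-5) = 8  (check: 699·(-3) + 264·8 = 15)
  q = 5: r = 3, s = 2 − 5·(-3) = 17, t = -5 − 5·8 = -45  (check: 699·17 + 264·(-45) = 3)
The row with r = 3 (the gcd) gives the Bezout coefficients s = 17, t = -45.
Result: 699 · (17) + 264 · (-45) = 3.

gcd(699, 264) = 3; s = 17, t = -45 (check: 699·17 + 264·(-45) = 3).


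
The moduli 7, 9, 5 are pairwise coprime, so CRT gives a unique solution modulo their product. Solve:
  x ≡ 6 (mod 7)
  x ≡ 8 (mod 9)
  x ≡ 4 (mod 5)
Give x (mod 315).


Moduli 7, 9, 5 are pairwise coprime; by CRT there is a unique solution modulo M = 7 · 9 · 5 = 315.
Solve pairwise, accumulating the modulus:
  Start with x ≡ 6 (mod 7).
  Combine with x ≡ 8 (mod 9): since gcd(7, 9) = 1, we get a unique residue mod 63.
    Write x = 6 + 7·t and substitute into x ≡ 8 (mod 9): 7·t ≡ 8 − 6 = 2 (mod 9).
    The inverse of 7 mod 9 is 4 (since 7·4 = 28 = 3·9 + 1), so t ≡ 4·2 = 8 ≡ 8 (mod 9).
    Then x = 6 + 7·8 = 62, valid modulo lcm(7, 9) = 63: x ≡ 62 (mod 63).
  Combine with x ≡ 4 (mod 5): since gcd(63, 5) = 1, we get a unique residue mod 315.
    Write x = 62 + 63·t and substitute into x ≡ 4 (mod 5): 63·t ≡ 4 − 62 = -58 (mod 5).
    Reduce coefficients mod 5: 3·t ≡ 2 (mod 5).
    The inverse of 3 mod 5 is 2 (since 3·2 = 6 = 1·5 + 1), so t ≡ 2·2 = 4 ≡ 4 (mod 5).
    Then x = 62 + 63·4 = 314, valid modulo lcm(63, 5) = 315: x ≡ 314 (mod 315).
Verify: 314 mod 7 = 6 ✓, 314 mod 9 = 8 ✓, 314 mod 5 = 4 ✓.

x ≡ 314 (mod 315).


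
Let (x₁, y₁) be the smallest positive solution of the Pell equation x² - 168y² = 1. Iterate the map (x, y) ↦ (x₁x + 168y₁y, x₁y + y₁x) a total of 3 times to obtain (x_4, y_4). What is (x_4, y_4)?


Step 1: Find the fundamental solution (x₁, y₁) of x² - 168y² = 1.
  Expand √168 as a continued fraction. a₀ = ⌊√168⌋ = 12; iterate m_{k+1} = d_k·a_k − m_k, d_{k+1} = (168 − m_{k+1}²)/d_k, a_{k+1} = ⌊(a₀ + m_{k+1})/d_{k+1}⌋ (starting m₀ = 0, d₀ = 1), with convergents p_k = a_k·p_{k-1} + p_{k-2}, q_k = a_k·q_{k-1} + q_{k-2} (p₋₁ = 1, q₋₁ = 0):
  k = 0: a₀ = 12; p₀/q₀ = 12/1; p₀² − 168·q₀² = 144 − 168 = -24.
  k = 1: m = 12, d = 24, a = ⌊(12 + 12)/24⌋ = 1; p/q = (1·12 + 1)/(1·1 + 0) = 13/1; p² − 168·q² = 169 − 168 = 1.
  The first convergent with p² − 168·q² = 1 gives the fundamental solution (x₁, y₁) = (13, 1).
Step 2: Apply the recurrence (x_{n+1}, y_{n+1}) = (x₁x_n + 168y₁y_n, x₁y_n + y₁x_n) repeatedly.
  From (x_1, y_1) = (13, 1): x_2 = 13·13 + 168·1·1 = 337; y_2 = 13·1 + 1·13 = 26.
  From (x_2, y_2) = (337, 26): x_3 = 13·337 + 168·1·26 = 8749; y_3 = 13·26 + 1·337 = 675.
  From (x_3, y_3) = (8749, 675): x_4 = 13·8749 + 168·1·675 = 227137; y_4 = 13·675 + 1·8749 = 17524.
Step 3: Verify x_4² - 168·y_4² = 51591216769 - 51591216768 = 1 (should be 1). ✓

(x_1, y_1) = (13, 1); (x_4, y_4) = (227137, 17524).


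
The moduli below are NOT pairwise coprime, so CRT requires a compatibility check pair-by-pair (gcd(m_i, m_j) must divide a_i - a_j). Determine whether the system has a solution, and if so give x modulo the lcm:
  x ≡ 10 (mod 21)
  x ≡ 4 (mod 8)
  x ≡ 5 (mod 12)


Moduli 21, 8, 12 are not pairwise coprime, so CRT works modulo lcm(m_i) when all pairwise compatibility conditions hold.
Pairwise compatibility: gcd(m_i, m_j) must divide a_i - a_j for every pair.
Merge one congruence at a time:
  Start: x ≡ 10 (mod 21).
  Combine with x ≡ 4 (mod 8): gcd(21, 8) = 1; 4 - 10 = -6, which IS divisible by 1, so compatible.
    Write x = 10 + 21·t and substitute into x ≡ 4 (mod 8): 21·t ≡ 4 − 10 = -6 (mod 8).
    Reduce coefficients mod 8: 5·t ≡ 2 (mod 8).
    The inverse of 5 mod 8 is 5 (since 5·5 = 25 = 3·8 + 1), so t ≡ 5·2 = 10 ≡ 2 (mod 8).
    Then x = 10 + 21·2 = 52, valid modulo lcm(21, 8) = 168: x ≡ 52 (mod 168).
  Combine with x ≡ 5 (mod 12): gcd(168, 12) = 12, and 5 - 52 = -47 is NOT divisible by 12.
    ⇒ system is inconsistent (no integer solution).

No solution (the system is inconsistent).


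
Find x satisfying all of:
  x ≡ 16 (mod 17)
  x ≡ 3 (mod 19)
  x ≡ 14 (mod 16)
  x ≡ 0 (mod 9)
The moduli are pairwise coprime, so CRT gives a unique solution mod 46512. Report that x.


Product of moduli M = 17 · 19 · 16 · 9 = 46512.
Merge one congruence at a time:
  Start: x ≡ 16 (mod 17).
  Combine with x ≡ 3 (mod 19); new modulus lcm = 323.
    Write x = 16 + 17·t and substitute into x ≡ 3 (mod 19): 17·t ≡ 3 − 16 = -13 (mod 19).
    Reduce coefficients mod 19: 17·t ≡ 6 (mod 19).
    The inverse of 17 mod 19 is 9 (since 17·9 = 153 = 8·19 + 1), so t ≡ 9·6 = 54 ≡ 16 (mod 19).
    Then x = 16 + 17·16 = 288, valid modulo lcm(17, 19) = 323: x ≡ 288 (mod 323).
  Combine with x ≡ 14 (mod 16); new modulus lcm = 5168.
    Write x = 288 + 323·t and substitute into x ≡ 14 (mod 16): 323·t ≡ 14 − 288 = -274 (mod 16).
    Reduce coefficients mod 16: 3·t ≡ 14 (mod 16).
    The inverse of 3 mod 16 is 11 (since 3·11 = 33 = 2·16 + 1), so t ≡ 11·14 = 154 ≡ 10 (mod 16).
    Then x = 288 + 323·10 = 3518, valid modulo lcm(323, 16) = 5168: x ≡ 3518 (mod 5168).
  Combine with x ≡ 0 (mod 9); new modulus lcm = 46512.
    Write x = 3518 + 5168·t and substitute into x ≡ 0 (mod 9): 5168·t ≡ 0 − 3518 = -3518 (mod 9).
    Reduce coefficients mod 9: 2·t ≡ 1 (mod 9).
    The inverse of 2 mod 9 is 5 (since 2·5 = 10 = 1·9 + 1), so t ≡ 5·1 = 5 ≡ 5 (mod 9).
    Then x = 3518 + 5168·5 = 29358, valid modulo lcm(5168, 9) = 46512: x ≡ 29358 (mod 46512).
Verify against each original: 29358 mod 17 = 16, 29358 mod 19 = 3, 29358 mod 16 = 14, 29358 mod 9 = 0.

x ≡ 29358 (mod 46512).


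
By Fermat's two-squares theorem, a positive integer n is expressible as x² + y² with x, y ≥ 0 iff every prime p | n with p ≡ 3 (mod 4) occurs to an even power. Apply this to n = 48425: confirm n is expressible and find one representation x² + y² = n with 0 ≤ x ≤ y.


Step 1: Factor n = 48425 = 5^2 · 13 · 149.
Step 2: Check the mod-4 condition on each prime factor: 5 ≡ 1 (mod 4), exponent 2; 13 ≡ 1 (mod 4), exponent 1; 149 ≡ 1 (mod 4), exponent 1.
All primes ≡ 3 (mod 4) appear to even exponent (or don't appear), so by the two-squares theorem n IS expressible as a sum of two squares.
Step 3: Build a representation. Group n = k² · m with k = 5 and m = 13 · 149 = 1937 (a product of primes ≡ 1 (mod 4)); a representation of m scales to one of n via (k·x)² + (k·y)² = k²(x² + y²). Each prime p ≡ 1 (mod 4) is itself a sum of two squares; find a² by testing p − a² for a perfect square:
  13: 13 − 1² = 12, 13 − 2² = 9 = 3² ⇒ 13 = 2² + 3².
  149: 149 − 1² = 148, 149 − 2² = 145, 149 − 3² = 140, 149 − 4² = 133, 149 − 5² = 124, 149 − 6² = 113, 149 − 7² = 100 = 10² ⇒ 149 = 7² + 10².
  Combine using the Brahmagupta–Fibonacci identity (a² + b²)(c² + d²) = (ac − bd)² + (ad + bc)² = (ac + bd)² + (ad − bc)²:
  13 · 149 = 1937: from (2² + 3²)(7² + 10²), take (2·7 − 3·10, 2·10 + 3·7) = (14 − 30, 20 + 21) = (-16, 41); dropping signs (only squares matter) gives (16, 41); check 16² + 41² = 256 + 1681 = 1937 ✓.
  Scale by k = 5: (5·16, 5·41) = (80, 205).
Step 4: Order so x ≤ y and verify: 80² + 205² = 6400 + 42025 = 48425 = n. ✓

n = 48425 = 80² + 205² (one valid representation with x ≤ y).


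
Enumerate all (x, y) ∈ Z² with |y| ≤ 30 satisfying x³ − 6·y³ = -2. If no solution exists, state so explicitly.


The equation is x³ - 6y³ = -2. For fixed y, x³ = 6·y³ − 2, so a solution requires the RHS to be a perfect cube.
Strategy: iterate y from -30 to 30, compute RHS = 6·y³ − 2, and check whether it is a (positive or negative) perfect cube.
Check small values of y:
  y = 0: RHS = -2 is not a perfect cube.
  y = 1: RHS = 4 is not a perfect cube.
  y = -1: RHS = -8 = (-2)³ ⇒ x = -2 works.
  y = 2: RHS = 46 is not a perfect cube.
  y = -2: RHS = -50 is not a perfect cube.
  y = 3: RHS = 160 is not a perfect cube.
  y = -3: RHS = -164 is not a perfect cube.
Continuing the search up to |y| = 30 finds no further solutions beyond those listed.
Collected solutions: (-2, -1).

Solutions (with |y| ≤ 30): (-2, -1).


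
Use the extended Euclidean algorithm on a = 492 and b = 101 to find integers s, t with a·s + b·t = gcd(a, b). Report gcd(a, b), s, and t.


Euclidean algorithm on (492, 101) — divide until remainder is 0:
  492 = 4 · 101 + 88
  101 = 1 · 88 + 13
  88 = 6 · 13 + 10
  13 = 1 · 10 + 3
  10 = 3 · 3 + 1
  3 = 3 · 1 + 0
gcd(492, 101) = 1.
Track Bezout coefficients alongside the remainders: start with r₀ = 492 = a·1 + b·0 (s = 1, t = 0) and r₁ = 101 = a·0 + b·1 (s = 0, t = 1); each new remainder r_{k+1} = r_{k-1} − q_k·r_k inherits s_{k+1} = s_{k-1} − q_k·s_k, t_{k+1} = t_{k-1} − q_k·t_k, so r_k = a·s_k + b·t_k at every step:
  q = 4: r = 88, s = 1 − 4·0 = 1, t = 0 − 4·1 = -4  (check: 492·1 + 101·(-4) = 88)
  q = 1: r = 13, s = 0 − 1·1 = -1, t = 1 − 1·(-4) = 5  (check: 492·(-1) + 101·5 = 13)
  q = 6: r = 10, s = 1 − 6·(-1) = 7, t = -4 − 6·5 = -34  (check: 492·7 + 101·(-34) = 10)
  q = 1: r = 3, s = -1 − 1·7 = -8, t = 5 − 1·(-34) = 39  (check: 492·(-8) + 101·39 = 3)
  q = 3: r = 1, s = 7 − 3·(-8) = 31, t = -34 − 3·39 = -151  (check: 492·31 + 101·(-151) = 1)
The row with r = 1 (the gcd) gives the Bezout coefficients s = 31, t = -151.
Result: 492 · (31) + 101 · (-151) = 1.

gcd(492, 101) = 1; s = 31, t = -151 (check: 492·31 + 101·(-151) = 1).


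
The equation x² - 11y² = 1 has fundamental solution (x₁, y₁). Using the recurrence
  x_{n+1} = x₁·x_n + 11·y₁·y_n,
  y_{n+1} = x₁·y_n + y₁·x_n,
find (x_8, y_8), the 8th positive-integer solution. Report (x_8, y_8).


Step 1: Find the fundamental solution (x₁, y₁) of x² - 11y² = 1.
  Expand √11 as a continued fraction. a₀ = ⌊√11⌋ = 3; iterate m_{k+1} = d_k·a_k − m_k, d_{k+1} = (11 − m_{k+1}²)/d_k, a_{k+1} = ⌊(a₀ + m_{k+1})/d_{k+1}⌋ (starting m₀ = 0, d₀ = 1), with convergents p_k = a_k·p_{k-1} + p_{k-2}, q_k = a_k·q_{k-1} + q_{k-2} (p₋₁ = 1, q₋₁ = 0):
  k = 0: a₀ = 3; p₀/q₀ = 3/1; p₀² − 11·q₀² = 9 − 11 = -2.
  k = 1: m = 3, d = 2, a = ⌊(3 + 3)/2⌋ = 3; p/q = (3·3 + 1)/(3·1 + 0) = 10/3; p² − 11·q² = 100 − 99 = 1.
  The first convergent with p² − 11·q² = 1 gives the fundamental solution (x₁, y₁) = (10, 3).
Step 2: Apply the recurrence (x_{n+1}, y_{n+1}) = (x₁x_n + 11y₁y_n, x₁y_n + y₁x_n) repeatedly.
  From (x_1, y_1) = (10, 3): x_2 = 10·10 + 11·3·3 = 199; y_2 = 10·3 + 3·10 = 60.
  From (x_2, y_2) = (199, 60): x_3 = 10·199 + 11·3·60 = 3970; y_3 = 10·60 + 3·199 = 1197.
  From (x_3, y_3) = (3970, 1197): x_4 = 10·3970 + 11·3·1197 = 79201; y_4 = 10·1197 + 3·3970 = 23880.
  From (x_4, y_4) = (79201, 23880): x_5 = 10·79201 + 11·3·23880 = 1580050; y_5 = 10·23880 + 3·79201 = 476403.
  From (x_5, y_5) = (1580050, 476403): x_6 = 10·1580050 + 11·3·476403 = 31521799; y_6 = 10·476403 + 3·1580050 = 9504180.
  From (x_6, y_6) = (31521799, 9504180): x_7 = 10·31521799 + 11·3·9504180 = 628855930; y_7 = 10·9504180 + 3·31521799 = 189607197.
  From (x_7, y_7) = (628855930, 189607197): x_8 = 10·628855930 + 11·3·189607197 = 12545596801; y_8 = 10·189607197 + 3·628855930 = 3782639760.
Step 3: Verify x_8² - 11·y_8² = 157391999093261433601 - 157391999093261433600 = 1 (should be 1). ✓

(x_1, y_1) = (10, 3); (x_8, y_8) = (12545596801, 3782639760).


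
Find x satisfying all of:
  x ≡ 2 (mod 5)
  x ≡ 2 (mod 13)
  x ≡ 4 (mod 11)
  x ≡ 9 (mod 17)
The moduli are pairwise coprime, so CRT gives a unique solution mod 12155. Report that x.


Product of moduli M = 5 · 13 · 11 · 17 = 12155.
Merge one congruence at a time:
  Start: x ≡ 2 (mod 5).
  Combine with x ≡ 2 (mod 13); new modulus lcm = 65.
    Write x = 2 + 5·t and substitute into x ≡ 2 (mod 13): 5·t ≡ 2 − 2 = 0 (mod 13).
    The inverse of 5 mod 13 is 8 (since 5·8 = 40 = 3·13 + 1), so t ≡ 8·0 = 0 ≡ 0 (mod 13).
    Then x = 2 + 5·0 = 2, valid modulo lcm(5, 13) = 65: x ≡ 2 (mod 65).
  Combine with x ≡ 4 (mod 11); new modulus lcm = 715.
    Write x = 2 + 65·t and substitute into x ≡ 4 (mod 11): 65·t ≡ 4 − 2 = 2 (mod 11).
    Reduce coefficients mod 11: 10·t ≡ 2 (mod 11).
    The inverse of 10 mod 11 is 10 (since 10·10 = 100 = 9·11 + 1), so t ≡ 10·2 = 20 ≡ 9 (mod 11).
    Then x = 2 + 65·9 = 587, valid modulo lcm(65, 11) = 715: x ≡ 587 (mod 715).
  Combine with x ≡ 9 (mod 17); new modulus lcm = 12155.
    Write x = 587 + 715·t and substitute into x ≡ 9 (mod 17): 715·t ≡ 9 − 587 = -578 (mod 17).
    Reduce coefficients mod 17: 1·t ≡ 0 (mod 17).
    So t ≡ 0 (mod 17).
    Then x = 587 + 715·0 = 587, valid modulo lcm(715, 17) = 12155: x ≡ 587 (mod 12155).
Verify against each original: 587 mod 5 = 2, 587 mod 13 = 2, 587 mod 11 = 4, 587 mod 17 = 9.

x ≡ 587 (mod 12155).


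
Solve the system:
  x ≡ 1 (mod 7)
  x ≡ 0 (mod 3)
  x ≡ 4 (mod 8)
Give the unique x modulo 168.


Moduli 7, 3, 8 are pairwise coprime; by CRT there is a unique solution modulo M = 7 · 3 · 8 = 168.
Solve pairwise, accumulating the modulus:
  Start with x ≡ 1 (mod 7).
  Combine with x ≡ 0 (mod 3): since gcd(7, 3) = 1, we get a unique residue mod 21.
    Write x = 1 + 7·t and substitute into x ≡ 0 (mod 3): 7·t ≡ 0 − 1 = -1 (mod 3).
    Reduce coefficients mod 3: 1·t ≡ 2 (mod 3).
    So t ≡ 2 (mod 3).
    Then x = 1 + 7·2 = 15, valid modulo lcm(7, 3) = 21: x ≡ 15 (mod 21).
  Combine with x ≡ 4 (mod 8): since gcd(21, 8) = 1, we get a unique residue mod 168.
    Write x = 15 + 21·t and substitute into x ≡ 4 (mod 8): 21·t ≡ 4 − 15 = -11 (mod 8).
    Reduce coefficients mod 8: 5·t ≡ 5 (mod 8).
    The inverse of 5 mod 8 is 5 (since 5·5 = 25 = 3·8 + 1), so t ≡ 5·5 = 25 ≡ 1 (mod 8).
    Then x = 15 + 21·1 = 36, valid modulo lcm(21, 8) = 168: x ≡ 36 (mod 168).
Verify: 36 mod 7 = 1 ✓, 36 mod 3 = 0 ✓, 36 mod 8 = 4 ✓.

x ≡ 36 (mod 168).


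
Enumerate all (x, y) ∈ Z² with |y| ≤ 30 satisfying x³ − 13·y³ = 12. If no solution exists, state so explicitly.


The equation is x³ - 13y³ = 12. For fixed y, x³ = 13·y³ + 12, so a solution requires the RHS to be a perfect cube.
Strategy: iterate y from -30 to 30, compute RHS = 13·y³ + 12, and check whether it is a (positive or negative) perfect cube.
Check small values of y:
  y = 0: RHS = 12 is not a perfect cube.
  y = 1: RHS = 25 is not a perfect cube.
  y = -1: RHS = -1 = (-1)³ ⇒ x = -1 works.
  y = 2: RHS = 116 is not a perfect cube.
  y = -2: RHS = -92 is not a perfect cube.
  y = 3: RHS = 363 is not a perfect cube.
  y = -3: RHS = -339 is not a perfect cube.
Continuing the search up to |y| = 30 finds no further solutions beyond those listed.
Collected solutions: (-1, -1).

Solutions (with |y| ≤ 30): (-1, -1).


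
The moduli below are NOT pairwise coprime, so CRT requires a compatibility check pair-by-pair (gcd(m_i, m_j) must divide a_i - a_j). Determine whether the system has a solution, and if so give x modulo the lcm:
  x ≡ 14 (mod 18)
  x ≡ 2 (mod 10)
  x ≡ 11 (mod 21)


Moduli 18, 10, 21 are not pairwise coprime, so CRT works modulo lcm(m_i) when all pairwise compatibility conditions hold.
Pairwise compatibility: gcd(m_i, m_j) must divide a_i - a_j for every pair.
Merge one congruence at a time:
  Start: x ≡ 14 (mod 18).
  Combine with x ≡ 2 (mod 10): gcd(18, 10) = 2; 2 - 14 = -12, which IS divisible by 2, so compatible.
    Write x = 14 + 18·t and substitute into x ≡ 2 (mod 10): 18·t ≡ 2 − 14 = -12 (mod 10).
    Divide the congruence (and modulus) by g = 2: 9·t ≡ -6 (mod 5).
    Reduce coefficients mod 5: 4·t ≡ 4 (mod 5).
    The inverse of 4 mod 5 is 4 (since 4·4 = 16 = 3·5 + 1), so t ≡ 4·4 = 16 ≡ 1 (mod 5).
    Then x = 14 + 18·1 = 32, valid modulo lcm(18, 10) = 90: x ≡ 32 (mod 90).
  Combine with x ≡ 11 (mod 21): gcd(90, 21) = 3; 11 - 32 = -21, which IS divisible by 3, so compatible.
    Write x = 32 + 90·t and substitute into x ≡ 11 (mod 21): 90·t ≡ 11 − 32 = -21 (mod 21).
    Divide the congruence (and modulus) by g = 3: 30·t ≡ -7 (mod 7).
    Reduce coefficients mod 7: 2·t ≡ 0 (mod 7).
    The inverse of 2 mod 7 is 4 (since 2·4 = 8 = 1·7 + 1), so t ≡ 4·0 = 0 ≡ 0 (mod 7).
    Then x = 32 + 90·0 = 32, valid modulo lcm(90, 21) = 630: x ≡ 32 (mod 630).
Verify: 32 mod 18 = 14, 32 mod 10 = 2, 32 mod 21 = 11.

x ≡ 32 (mod 630).


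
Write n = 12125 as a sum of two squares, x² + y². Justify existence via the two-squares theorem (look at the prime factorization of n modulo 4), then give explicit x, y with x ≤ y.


Step 1: Factor n = 12125 = 5^3 · 97.
Step 2: Check the mod-4 condition on each prime factor: 5 ≡ 1 (mod 4), exponent 3; 97 ≡ 1 (mod 4), exponent 1.
All primes ≡ 3 (mod 4) appear to even exponent (or don't appear), so by the two-squares theorem n IS expressible as a sum of two squares.
Step 3: Build a representation. Group n = k² · m with k = 5 and m = 5 · 97 = 485 (a product of primes ≡ 1 (mod 4)); a representation of m scales to one of n via (k·x)² + (k·y)² = k²(x² + y²). Each prime p ≡ 1 (mod 4) is itself a sum of two squares; find a² by testing p − a² for a perfect square:
  5: 5 − 1² = 4 = 2² ⇒ 5 = 1² + 2².
  97: 97 − 1² = 96, 97 − 2² = 93, 97 − 3² = 88, 97 − 4² = 81 = 9² ⇒ 97 = 4² + 9².
  Combine using the Brahmagupta–Fibonacci identity (a² + b²)(c² + d²) = (ac − bd)² + (ad + bc)² = (ac + bd)² + (ad − bc)²:
  5 · 97 = 485: from (1² + 2²)(4² + 9²), take (1·4 − 2·9, 1·9 + 2·4) = (4 − 18, 9 + 8) = (-14, 17); dropping signs (only squares matter) gives (14, 17); check 14² + 17² = 196 + 289 = 485 ✓.
  Scale by k = 5: (5·14, 5·17) = (70, 85).
Step 4: Order so x ≤ y and verify: 70² + 85² = 4900 + 7225 = 12125 = n. ✓

n = 12125 = 70² + 85² (one valid representation with x ≤ y).


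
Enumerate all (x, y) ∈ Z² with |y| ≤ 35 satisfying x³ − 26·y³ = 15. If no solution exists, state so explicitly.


The equation is x³ - 26y³ = 15. For fixed y, x³ = 26·y³ + 15, so a solution requires the RHS to be a perfect cube.
Strategy: iterate y from -35 to 35, compute RHS = 26·y³ + 15, and check whether it is a (positive or negative) perfect cube.
Check small values of y:
  y = 0: RHS = 15 is not a perfect cube.
  y = 1: RHS = 41 is not a perfect cube.
  y = -1: RHS = -11 is not a perfect cube.
  y = 2: RHS = 223 is not a perfect cube.
  y = -2: RHS = -193 is not a perfect cube.
  y = 3: RHS = 717 is not a perfect cube.
  y = -3: RHS = -687 is not a perfect cube.
Continuing the search up to |y| = 35 finds no solutions either.
No (x, y) in the scanned range satisfies the equation.

No integer solutions with |y| ≤ 35.


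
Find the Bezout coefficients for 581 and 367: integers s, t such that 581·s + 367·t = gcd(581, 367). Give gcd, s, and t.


Euclidean algorithm on (581, 367) — divide until remainder is 0:
  581 = 1 · 367 + 214
  367 = 1 · 214 + 153
  214 = 1 · 153 + 61
  153 = 2 · 61 + 31
  61 = 1 · 31 + 30
  31 = 1 · 30 + 1
  30 = 30 · 1 + 0
gcd(581, 367) = 1.
Track Bezout coefficients alongside the remainders: start with r₀ = 581 = a·1 + b·0 (s = 1, t = 0) and r₁ = 367 = a·0 + b·1 (s = 0, t = 1); each new remainder r_{k+1} = r_{k-1} − q_k·r_k inherits s_{k+1} = s_{k-1} − q_k·s_k, t_{k+1} = t_{k-1} − q_k·t_k, so r_k = a·s_k + b·t_k at every step:
  q = 1: r = 214, s = 1 − 1·0 = 1, t = 0 − 1·1 = -1  (check: 581·1 + 367·(-1) = 214)
  q = 1: r = 153, s = 0 − 1·1 = -1, t = 1 − 1·(-1) = 2  (check: 581·(-1) + 367·2 = 153)
  q = 1: r = 61, s = 1 − 1·(-1) = 2, t = -1 − 1·2 = -3  (check: 581·2 + 367·(-3) = 61)
  q = 2: r = 31, s = -1 − 2·2 = -5, t = 2 − 2·(-3) = 8  (check: 581·(-5) + 367·8 = 31)
  q = 1: r = 30, s = 2 − 1·(-5) = 7, t = -3 − 1·8 = -11  (check: 581·7 + 367·(-11) = 30)
  q = 1: r = 1, s = -5 − 1·7 = -12, t = 8 − 1·(-11) = 19  (check: 581·(-12) + 367·19 = 1)
The row with r = 1 (the gcd) gives the Bezout coefficients s = -12, t = 19.
Result: 581 · (-12) + 367 · (19) = 1.

gcd(581, 367) = 1; s = -12, t = 19 (check: 581·(-12) + 367·19 = 1).


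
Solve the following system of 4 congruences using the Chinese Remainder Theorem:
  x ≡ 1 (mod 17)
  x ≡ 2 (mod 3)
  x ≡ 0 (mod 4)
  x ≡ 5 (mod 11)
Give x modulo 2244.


Product of moduli M = 17 · 3 · 4 · 11 = 2244.
Merge one congruence at a time:
  Start: x ≡ 1 (mod 17).
  Combine with x ≡ 2 (mod 3); new modulus lcm = 51.
    Write x = 1 + 17·t and substitute into x ≡ 2 (mod 3): 17·t ≡ 2 − 1 = 1 (mod 3).
    Reduce coefficients mod 3: 2·t ≡ 1 (mod 3).
    The inverse of 2 mod 3 is 2 (since 2·2 = 4 = 1·3 + 1), so t ≡ 2·1 = 2 ≡ 2 (mod 3).
    Then x = 1 + 17·2 = 35, valid modulo lcm(17, 3) = 51: x ≡ 35 (mod 51).
  Combine with x ≡ 0 (mod 4); new modulus lcm = 204.
    Write x = 35 + 51·t and substitute into x ≡ 0 (mod 4): 51·t ≡ 0 − 35 = -35 (mod 4).
    Reduce coefficients mod 4: 3·t ≡ 1 (mod 4).
    The inverse of 3 mod 4 is 3 (since 3·3 = 9 = 2·4 + 1), so t ≡ 3·1 = 3 ≡ 3 (mod 4).
    Then x = 35 + 51·3 = 188, valid modulo lcm(51, 4) = 204: x ≡ 188 (mod 204).
  Combine with x ≡ 5 (mod 11); new modulus lcm = 2244.
    Write x = 188 + 204·t and substitute into x ≡ 5 (mod 11): 204·t ≡ 5 − 188 = -183 (mod 11).
    Reduce coefficients mod 11: 6·t ≡ 4 (mod 11).
    The inverse of 6 mod 11 is 2 (since 6·2 = 12 = 1·11 + 1), so t ≡ 2·4 = 8 ≡ 8 (mod 11).
    Then x = 188 + 204·8 = 1820, valid modulo lcm(204, 11) = 2244: x ≡ 1820 (mod 2244).
Verify against each original: 1820 mod 17 = 1, 1820 mod 3 = 2, 1820 mod 4 = 0, 1820 mod 11 = 5.

x ≡ 1820 (mod 2244).


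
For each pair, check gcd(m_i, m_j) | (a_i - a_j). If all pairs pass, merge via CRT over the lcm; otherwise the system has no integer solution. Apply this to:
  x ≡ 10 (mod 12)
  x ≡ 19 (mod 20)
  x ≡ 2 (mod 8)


Moduli 12, 20, 8 are not pairwise coprime, so CRT works modulo lcm(m_i) when all pairwise compatibility conditions hold.
Pairwise compatibility: gcd(m_i, m_j) must divide a_i - a_j for every pair.
Merge one congruence at a time:
  Start: x ≡ 10 (mod 12).
  Combine with x ≡ 19 (mod 20): gcd(12, 20) = 4, and 19 - 10 = 9 is NOT divisible by 4.
    ⇒ system is inconsistent (no integer solution).

No solution (the system is inconsistent).


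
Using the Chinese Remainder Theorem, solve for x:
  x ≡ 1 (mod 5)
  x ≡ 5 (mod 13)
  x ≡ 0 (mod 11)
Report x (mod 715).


Moduli 5, 13, 11 are pairwise coprime; by CRT there is a unique solution modulo M = 5 · 13 · 11 = 715.
Solve pairwise, accumulating the modulus:
  Start with x ≡ 1 (mod 5).
  Combine with x ≡ 5 (mod 13): since gcd(5, 13) = 1, we get a unique residue mod 65.
    Write x = 1 + 5·t and substitute into x ≡ 5 (mod 13): 5·t ≡ 5 − 1 = 4 (mod 13).
    The inverse of 5 mod 13 is 8 (since 5·8 = 40 = 3·13 + 1), so t ≡ 8·4 = 32 ≡ 6 (mod 13).
    Then x = 1 + 5·6 = 31, valid modulo lcm(5, 13) = 65: x ≡ 31 (mod 65).
  Combine with x ≡ 0 (mod 11): since gcd(65, 11) = 1, we get a unique residue mod 715.
    Write x = 31 + 65·t and substitute into x ≡ 0 (mod 11): 65·t ≡ 0 − 31 = -31 (mod 11).
    Reduce coefficients mod 11: 10·t ≡ 2 (mod 11).
    The inverse of 10 mod 11 is 10 (since 10·10 = 100 = 9·11 + 1), so t ≡ 10·2 = 20 ≡ 9 (mod 11).
    Then x = 31 + 65·9 = 616, valid modulo lcm(65, 11) = 715: x ≡ 616 (mod 715).
Verify: 616 mod 5 = 1 ✓, 616 mod 13 = 5 ✓, 616 mod 11 = 0 ✓.

x ≡ 616 (mod 715).


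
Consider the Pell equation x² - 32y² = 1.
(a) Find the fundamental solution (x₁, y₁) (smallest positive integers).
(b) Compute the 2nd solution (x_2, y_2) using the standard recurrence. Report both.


Step 1: Find the fundamental solution (x₁, y₁) of x² - 32y² = 1.
  Expand √32 as a continued fraction. a₀ = ⌊√32⌋ = 5; iterate m_{k+1} = d_k·a_k − m_k, d_{k+1} = (32 − m_{k+1}²)/d_k, a_{k+1} = ⌊(a₀ + m_{k+1})/d_{k+1}⌋ (starting m₀ = 0, d₀ = 1), with convergents p_k = a_k·p_{k-1} + p_{k-2}, q_k = a_k·q_{k-1} + q_{k-2} (p₋₁ = 1, q₋₁ = 0):
  k = 0: a₀ = 5; p₀/q₀ = 5/1; p₀² − 32·q₀² = 25 − 32 = -7.
  k = 1: m = 5, d = 7, a = ⌊(5 + 5)/7⌋ = 1; p/q = (1·5 + 1)/(1·1 + 0) = 6/1; p² − 32·q² = 36 − 32 = 4.
  k = 2: m = 2, d = 4, a = ⌊(5 + 2)/4⌋ = 1; p/q = (1·6 + 5)/(1·1 + 1) = 11/2; p² − 32·q² = 121 − 128 = -7.
  k = 3: m = 2, d = 7, a = ⌊(5 + 2)/7⌋ = 1; p/q = (1·11 + 6)/(1·2 + 1) = 17/3; p² − 32·q² = 289 − 288 = 1.
  The first convergent with p² − 32·q² = 1 gives the fundamental solution (x₁, y₁) = (17, 3).
Step 2: Apply the recurrence (x_{n+1}, y_{n+1}) = (x₁x_n + 32y₁y_n, x₁y_n + y₁x_n) repeatedly.
  From (x_1, y_1) = (17, 3): x_2 = 17·17 + 32·3·3 = 577; y_2 = 17·3 + 3·17 = 102.
Step 3: Verify x_2² - 32·y_2² = 332929 - 332928 = 1 (should be 1). ✓

(x_1, y_1) = (17, 3); (x_2, y_2) = (577, 102).


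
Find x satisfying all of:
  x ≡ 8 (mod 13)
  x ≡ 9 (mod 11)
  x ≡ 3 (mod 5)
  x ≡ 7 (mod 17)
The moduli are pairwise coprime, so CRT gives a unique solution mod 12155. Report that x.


Product of moduli M = 13 · 11 · 5 · 17 = 12155.
Merge one congruence at a time:
  Start: x ≡ 8 (mod 13).
  Combine with x ≡ 9 (mod 11); new modulus lcm = 143.
    Write x = 8 + 13·t and substitute into x ≡ 9 (mod 11): 13·t ≡ 9 − 8 = 1 (mod 11).
    Reduce coefficients mod 11: 2·t ≡ 1 (mod 11).
    The inverse of 2 mod 11 is 6 (since 2·6 = 12 = 1·11 + 1), so t ≡ 6·1 = 6 ≡ 6 (mod 11).
    Then x = 8 + 13·6 = 86, valid modulo lcm(13, 11) = 143: x ≡ 86 (mod 143).
  Combine with x ≡ 3 (mod 5); new modulus lcm = 715.
    Write x = 86 + 143·t and substitute into x ≡ 3 (mod 5): 143·t ≡ 3 − 86 = -83 (mod 5).
    Reduce coefficients mod 5: 3·t ≡ 2 (mod 5).
    The inverse of 3 mod 5 is 2 (since 3·2 = 6 = 1·5 + 1), so t ≡ 2·2 = 4 ≡ 4 (mod 5).
    Then x = 86 + 143·4 = 658, valid modulo lcm(143, 5) = 715: x ≡ 658 (mod 715).
  Combine with x ≡ 7 (mod 17); new modulus lcm = 12155.
    Write x = 658 + 715·t and substitute into x ≡ 7 (mod 17): 715·t ≡ 7 − 658 = -651 (mod 17).
    Reduce coefficients mod 17: 1·t ≡ 12 (mod 17).
    So t ≡ 12 (mod 17).
    Then x = 658 + 715·12 = 9238, valid modulo lcm(715, 17) = 12155: x ≡ 9238 (mod 12155).
Verify against each original: 9238 mod 13 = 8, 9238 mod 11 = 9, 9238 mod 5 = 3, 9238 mod 17 = 7.

x ≡ 9238 (mod 12155).


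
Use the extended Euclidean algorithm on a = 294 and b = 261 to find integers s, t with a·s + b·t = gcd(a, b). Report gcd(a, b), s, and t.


Euclidean algorithm on (294, 261) — divide until remainder is 0:
  294 = 1 · 261 + 33
  261 = 7 · 33 + 30
  33 = 1 · 30 + 3
  30 = 10 · 3 + 0
gcd(294, 261) = 3.
Track Bezout coefficients alongside the remainders: start with r₀ = 294 = a·1 + b·0 (s = 1, t = 0) and r₁ = 261 = a·0 + b·1 (s = 0, t = 1); each new remainder r_{k+1} = r_{k-1} − q_k·r_k inherits s_{k+1} = s_{k-1} − q_k·s_k, t_{k+1} = t_{k-1} − q_k·t_k, so r_k = a·s_k + b·t_k at every step:
  q = 1: r = 33, s = 1 − 1·0 = 1, t = 0 − 1·1 = -1  (check: 294·1 + 261·(-1) = 33)
  q = 7: r = 30, s = 0 − 7·1 = -7, t = 1 − 7·(-1) = 8  (check: 294·(-7) + 261·8 = 30)
  q = 1: r = 3, s = 1 − 1·(-7) = 8, t = -1 − 1·8 = -9  (check: 294·8 + 261·(-9) = 3)
The row with r = 3 (the gcd) gives the Bezout coefficients s = 8, t = -9.
Result: 294 · (8) + 261 · (-9) = 3.

gcd(294, 261) = 3; s = 8, t = -9 (check: 294·8 + 261·(-9) = 3).


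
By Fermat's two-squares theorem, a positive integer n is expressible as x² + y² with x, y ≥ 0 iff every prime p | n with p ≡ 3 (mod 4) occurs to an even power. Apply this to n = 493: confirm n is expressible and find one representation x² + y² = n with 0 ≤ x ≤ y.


Step 1: Factor n = 493 = 17 · 29.
Step 2: Check the mod-4 condition on each prime factor: 17 ≡ 1 (mod 4), exponent 1; 29 ≡ 1 (mod 4), exponent 1.
All primes ≡ 3 (mod 4) appear to even exponent (or don't appear), so by the two-squares theorem n IS expressible as a sum of two squares.
Step 3: Build a representation. Here n = 17 · 29 is a product of primes ≡ 1 (mod 4). Each prime p ≡ 1 (mod 4) is itself a sum of two squares; find a² by testing p − a² for a perfect square:
  17: 17 − 1² = 16 = 4² ⇒ 17 = 1² + 4².
  29: 29 − 1² = 28, 29 − 2² = 25 = 5² ⇒ 29 = 2² + 5².
  Combine using the Brahmagupta–Fibonacci identity (a² + b²)(c² + d²) = (ac − bd)² + (ad + bc)² = (ac + bd)² + (ad − bc)²:
  17 · 29 = 493: from (1² + 4²)(2² + 5²), take (1·2 − 4·5, 1·5 + 4·2) = (2 − 20, 5 + 8) = (-18, 13); dropping signs (only squares matter) gives (18, 13); check 18² + 13² = 324 + 169 = 493 ✓.
Step 4: Order so x ≤ y and verify: 13² + 18² = 169 + 324 = 493 = n. ✓

n = 493 = 13² + 18² (one valid representation with x ≤ y).


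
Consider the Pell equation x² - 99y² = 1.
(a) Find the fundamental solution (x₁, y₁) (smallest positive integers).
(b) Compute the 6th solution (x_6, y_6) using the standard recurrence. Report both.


Step 1: Find the fundamental solution (x₁, y₁) of x² - 99y² = 1.
  Expand √99 as a continued fraction. a₀ = ⌊√99⌋ = 9; iterate m_{k+1} = d_k·a_k − m_k, d_{k+1} = (99 − m_{k+1}²)/d_k, a_{k+1} = ⌊(a₀ + m_{k+1})/d_{k+1}⌋ (starting m₀ = 0, d₀ = 1), with convergents p_k = a_k·p_{k-1} + p_{k-2}, q_k = a_k·q_{k-1} + q_{k-2} (p₋₁ = 1, q₋₁ = 0):
  k = 0: a₀ = 9; p₀/q₀ = 9/1; p₀² − 99·q₀² = 81 − 99 = -18.
  k = 1: m = 9, d = 18, a = ⌊(9 + 9)/18⌋ = 1; p/q = (1·9 + 1)/(1·1 + 0) = 10/1; p² − 99·q² = 100 − 99 = 1.
  The first convergent with p² − 99·q² = 1 gives the fundamental solution (x₁, y₁) = (10, 1).
Step 2: Apply the recurrence (x_{n+1}, y_{n+1}) = (x₁x_n + 99y₁y_n, x₁y_n + y₁x_n) repeatedly.
  From (x_1, y_1) = (10, 1): x_2 = 10·10 + 99·1·1 = 199; y_2 = 10·1 + 1·10 = 20.
  From (x_2, y_2) = (199, 20): x_3 = 10·199 + 99·1·20 = 3970; y_3 = 10·20 + 1·199 = 399.
  From (x_3, y_3) = (3970, 399): x_4 = 10·3970 + 99·1·399 = 79201; y_4 = 10·399 + 1·3970 = 7960.
  From (x_4, y_4) = (79201, 7960): x_5 = 10·79201 + 99·1·7960 = 1580050; y_5 = 10·7960 + 1·79201 = 158801.
  From (x_5, y_5) = (1580050, 158801): x_6 = 10·1580050 + 99·1·158801 = 31521799; y_6 = 10·158801 + 1·1580050 = 3168060.
Step 3: Verify x_6² - 99·y_6² = 993623812196401 - 993623812196400 = 1 (should be 1). ✓

(x_1, y_1) = (10, 1); (x_6, y_6) = (31521799, 3168060).


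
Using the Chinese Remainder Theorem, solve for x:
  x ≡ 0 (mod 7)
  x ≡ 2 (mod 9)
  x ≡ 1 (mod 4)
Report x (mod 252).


Moduli 7, 9, 4 are pairwise coprime; by CRT there is a unique solution modulo M = 7 · 9 · 4 = 252.
Solve pairwise, accumulating the modulus:
  Start with x ≡ 0 (mod 7).
  Combine with x ≡ 2 (mod 9): since gcd(7, 9) = 1, we get a unique residue mod 63.
    Write x = 0 + 7·t and substitute into x ≡ 2 (mod 9): 7·t ≡ 2 − 0 = 2 (mod 9).
    The inverse of 7 mod 9 is 4 (since 7·4 = 28 = 3·9 + 1), so t ≡ 4·2 = 8 ≡ 8 (mod 9).
    Then x = 0 + 7·8 = 56, valid modulo lcm(7, 9) = 63: x ≡ 56 (mod 63).
  Combine with x ≡ 1 (mod 4): since gcd(63, 4) = 1, we get a unique residue mod 252.
    Write x = 56 + 63·t and substitute into x ≡ 1 (mod 4): 63·t ≡ 1 − 56 = -55 (mod 4).
    Reduce coefficients mod 4: 3·t ≡ 1 (mod 4).
    The inverse of 3 mod 4 is 3 (since 3·3 = 9 = 2·4 + 1), so t ≡ 3·1 = 3 ≡ 3 (mod 4).
    Then x = 56 + 63·3 = 245, valid modulo lcm(63, 4) = 252: x ≡ 245 (mod 252).
Verify: 245 mod 7 = 0 ✓, 245 mod 9 = 2 ✓, 245 mod 4 = 1 ✓.

x ≡ 245 (mod 252).


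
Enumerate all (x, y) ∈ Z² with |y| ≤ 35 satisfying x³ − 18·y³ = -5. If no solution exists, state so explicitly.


The equation is x³ - 18y³ = -5. For fixed y, x³ = 18·y³ − 5, so a solution requires the RHS to be a perfect cube.
Strategy: iterate y from -35 to 35, compute RHS = 18·y³ − 5, and check whether it is a (positive or negative) perfect cube.
Check small values of y:
  y = 0: RHS = -5 is not a perfect cube.
  y = 1: RHS = 13 is not a perfect cube.
  y = -1: RHS = -23 is not a perfect cube.
  y = 2: RHS = 139 is not a perfect cube.
  y = -2: RHS = -149 is not a perfect cube.
  y = 3: RHS = 481 is not a perfect cube.
  y = -3: RHS = -491 is not a perfect cube.
Continuing the search up to |y| = 35 finds no solutions either.
No (x, y) in the scanned range satisfies the equation.

No integer solutions with |y| ≤ 35.


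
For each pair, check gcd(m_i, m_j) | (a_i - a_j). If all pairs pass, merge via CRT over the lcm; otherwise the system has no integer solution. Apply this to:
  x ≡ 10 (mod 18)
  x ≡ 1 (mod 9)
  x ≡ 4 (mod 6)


Moduli 18, 9, 6 are not pairwise coprime, so CRT works modulo lcm(m_i) when all pairwise compatibility conditions hold.
Pairwise compatibility: gcd(m_i, m_j) must divide a_i - a_j for every pair.
Merge one congruence at a time:
  Start: x ≡ 10 (mod 18).
  Combine with x ≡ 1 (mod 9): gcd(18, 9) = 9; 1 - 10 = -9, which IS divisible by 9, so compatible.
    Write x = 10 + 18·t and substitute into x ≡ 1 (mod 9): 18·t ≡ 1 − 10 = -9 (mod 9).
    Divide the congruence (and modulus) by g = 9: 2·t ≡ -1 (mod 1).
    Modulo 1 every t works; take t = 0.
    Then x = 10 + 18·0 = 10, valid modulo lcm(18, 9) = 18: x ≡ 10 (mod 18).
  Combine with x ≡ 4 (mod 6): gcd(18, 6) = 6; 4 - 10 = -6, which IS divisible by 6, so compatible.
    Write x = 10 + 18·t and substitute into x ≡ 4 (mod 6): 18·t ≡ 4 − 10 = -6 (mod 6).
    Divide the congruence (and modulus) by g = 6: 3·t ≡ -1 (mod 1).
    Modulo 1 every t works; take t = 0.
    Then x = 10 + 18·0 = 10, valid modulo lcm(18, 6) = 18: x ≡ 10 (mod 18).
Verify: 10 mod 18 = 10, 10 mod 9 = 1, 10 mod 6 = 4.

x ≡ 10 (mod 18).


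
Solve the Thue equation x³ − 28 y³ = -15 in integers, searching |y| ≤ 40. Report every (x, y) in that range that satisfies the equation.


The equation is x³ - 28y³ = -15. For fixed y, x³ = 28·y³ − 15, so a solution requires the RHS to be a perfect cube.
Strategy: iterate y from -40 to 40, compute RHS = 28·y³ − 15, and check whether it is a (positive or negative) perfect cube.
Check small values of y:
  y = 0: RHS = -15 is not a perfect cube.
  y = 1: RHS = 13 is not a perfect cube.
  y = -1: RHS = -43 is not a perfect cube.
  y = 2: RHS = 209 is not a perfect cube.
  y = -2: RHS = -239 is not a perfect cube.
  y = 3: RHS = 741 is not a perfect cube.
  y = -3: RHS = -771 is not a perfect cube.
Continuing the search up to |y| = 40 finds no solutions either.
No (x, y) in the scanned range satisfies the equation.

No integer solutions with |y| ≤ 40.
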